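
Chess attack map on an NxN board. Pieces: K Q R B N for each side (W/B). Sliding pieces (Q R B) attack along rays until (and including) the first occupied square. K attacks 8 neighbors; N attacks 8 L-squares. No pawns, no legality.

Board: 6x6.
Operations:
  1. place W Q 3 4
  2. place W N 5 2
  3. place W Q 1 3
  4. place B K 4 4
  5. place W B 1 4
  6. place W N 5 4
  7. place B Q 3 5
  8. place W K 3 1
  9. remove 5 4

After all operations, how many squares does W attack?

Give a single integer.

Answer: 29

Derivation:
Op 1: place WQ@(3,4)
Op 2: place WN@(5,2)
Op 3: place WQ@(1,3)
Op 4: place BK@(4,4)
Op 5: place WB@(1,4)
Op 6: place WN@(5,4)
Op 7: place BQ@(3,5)
Op 8: place WK@(3,1)
Op 9: remove (5,4)
Per-piece attacks for W:
  WQ@(1,3): attacks (1,4) (1,2) (1,1) (1,0) (2,3) (3,3) (4,3) (5,3) (0,3) (2,4) (3,5) (2,2) (3,1) (0,4) (0,2) [ray(0,1) blocked at (1,4); ray(1,1) blocked at (3,5); ray(1,-1) blocked at (3,1)]
  WB@(1,4): attacks (2,5) (2,3) (3,2) (4,1) (5,0) (0,5) (0,3)
  WK@(3,1): attacks (3,2) (3,0) (4,1) (2,1) (4,2) (4,0) (2,2) (2,0)
  WQ@(3,4): attacks (3,5) (3,3) (3,2) (3,1) (4,4) (2,4) (1,4) (4,5) (4,3) (5,2) (2,5) (2,3) (1,2) (0,1) [ray(0,1) blocked at (3,5); ray(0,-1) blocked at (3,1); ray(1,0) blocked at (4,4); ray(-1,0) blocked at (1,4); ray(1,-1) blocked at (5,2)]
  WN@(5,2): attacks (4,4) (3,3) (4,0) (3,1)
Union (29 distinct): (0,1) (0,2) (0,3) (0,4) (0,5) (1,0) (1,1) (1,2) (1,4) (2,0) (2,1) (2,2) (2,3) (2,4) (2,5) (3,0) (3,1) (3,2) (3,3) (3,5) (4,0) (4,1) (4,2) (4,3) (4,4) (4,5) (5,0) (5,2) (5,3)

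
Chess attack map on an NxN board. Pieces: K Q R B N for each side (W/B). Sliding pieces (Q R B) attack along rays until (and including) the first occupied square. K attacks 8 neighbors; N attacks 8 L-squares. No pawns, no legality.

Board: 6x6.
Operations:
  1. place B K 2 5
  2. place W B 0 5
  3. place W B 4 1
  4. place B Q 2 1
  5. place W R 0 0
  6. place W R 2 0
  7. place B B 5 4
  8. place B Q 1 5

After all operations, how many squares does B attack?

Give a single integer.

Op 1: place BK@(2,5)
Op 2: place WB@(0,5)
Op 3: place WB@(4,1)
Op 4: place BQ@(2,1)
Op 5: place WR@(0,0)
Op 6: place WR@(2,0)
Op 7: place BB@(5,4)
Op 8: place BQ@(1,5)
Per-piece attacks for B:
  BQ@(1,5): attacks (1,4) (1,3) (1,2) (1,1) (1,0) (2,5) (0,5) (2,4) (3,3) (4,2) (5,1) (0,4) [ray(1,0) blocked at (2,5); ray(-1,0) blocked at (0,5)]
  BQ@(2,1): attacks (2,2) (2,3) (2,4) (2,5) (2,0) (3,1) (4,1) (1,1) (0,1) (3,2) (4,3) (5,4) (3,0) (1,2) (0,3) (1,0) [ray(0,1) blocked at (2,5); ray(0,-1) blocked at (2,0); ray(1,0) blocked at (4,1); ray(1,1) blocked at (5,4)]
  BK@(2,5): attacks (2,4) (3,5) (1,5) (3,4) (1,4)
  BB@(5,4): attacks (4,5) (4,3) (3,2) (2,1) [ray(-1,-1) blocked at (2,1)]
Union (28 distinct): (0,1) (0,3) (0,4) (0,5) (1,0) (1,1) (1,2) (1,3) (1,4) (1,5) (2,0) (2,1) (2,2) (2,3) (2,4) (2,5) (3,0) (3,1) (3,2) (3,3) (3,4) (3,5) (4,1) (4,2) (4,3) (4,5) (5,1) (5,4)

Answer: 28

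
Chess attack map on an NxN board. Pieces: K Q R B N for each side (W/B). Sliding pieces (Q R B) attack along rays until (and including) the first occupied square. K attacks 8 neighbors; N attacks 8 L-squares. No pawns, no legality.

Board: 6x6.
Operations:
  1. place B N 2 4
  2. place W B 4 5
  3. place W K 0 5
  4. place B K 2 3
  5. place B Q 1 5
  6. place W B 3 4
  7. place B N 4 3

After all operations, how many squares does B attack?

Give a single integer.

Answer: 20

Derivation:
Op 1: place BN@(2,4)
Op 2: place WB@(4,5)
Op 3: place WK@(0,5)
Op 4: place BK@(2,3)
Op 5: place BQ@(1,5)
Op 6: place WB@(3,4)
Op 7: place BN@(4,3)
Per-piece attacks for B:
  BQ@(1,5): attacks (1,4) (1,3) (1,2) (1,1) (1,0) (2,5) (3,5) (4,5) (0,5) (2,4) (0,4) [ray(1,0) blocked at (4,5); ray(-1,0) blocked at (0,5); ray(1,-1) blocked at (2,4)]
  BK@(2,3): attacks (2,4) (2,2) (3,3) (1,3) (3,4) (3,2) (1,4) (1,2)
  BN@(2,4): attacks (4,5) (0,5) (3,2) (4,3) (1,2) (0,3)
  BN@(4,3): attacks (5,5) (3,5) (2,4) (5,1) (3,1) (2,2)
Union (20 distinct): (0,3) (0,4) (0,5) (1,0) (1,1) (1,2) (1,3) (1,4) (2,2) (2,4) (2,5) (3,1) (3,2) (3,3) (3,4) (3,5) (4,3) (4,5) (5,1) (5,5)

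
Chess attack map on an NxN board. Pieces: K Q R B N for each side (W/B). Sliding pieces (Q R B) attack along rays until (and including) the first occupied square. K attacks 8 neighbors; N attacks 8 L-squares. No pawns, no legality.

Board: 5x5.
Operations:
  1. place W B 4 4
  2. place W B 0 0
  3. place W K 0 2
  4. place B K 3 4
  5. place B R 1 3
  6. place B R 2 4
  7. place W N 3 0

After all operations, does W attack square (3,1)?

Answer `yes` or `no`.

Answer: no

Derivation:
Op 1: place WB@(4,4)
Op 2: place WB@(0,0)
Op 3: place WK@(0,2)
Op 4: place BK@(3,4)
Op 5: place BR@(1,3)
Op 6: place BR@(2,4)
Op 7: place WN@(3,0)
Per-piece attacks for W:
  WB@(0,0): attacks (1,1) (2,2) (3,3) (4,4) [ray(1,1) blocked at (4,4)]
  WK@(0,2): attacks (0,3) (0,1) (1,2) (1,3) (1,1)
  WN@(3,0): attacks (4,2) (2,2) (1,1)
  WB@(4,4): attacks (3,3) (2,2) (1,1) (0,0) [ray(-1,-1) blocked at (0,0)]
W attacks (3,1): no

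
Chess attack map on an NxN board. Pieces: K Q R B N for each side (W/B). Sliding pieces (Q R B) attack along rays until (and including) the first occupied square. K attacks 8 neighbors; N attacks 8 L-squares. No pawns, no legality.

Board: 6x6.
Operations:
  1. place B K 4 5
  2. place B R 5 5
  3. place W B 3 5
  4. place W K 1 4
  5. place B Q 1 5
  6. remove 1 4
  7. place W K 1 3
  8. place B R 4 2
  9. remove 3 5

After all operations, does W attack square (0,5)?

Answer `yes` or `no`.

Answer: no

Derivation:
Op 1: place BK@(4,5)
Op 2: place BR@(5,5)
Op 3: place WB@(3,5)
Op 4: place WK@(1,4)
Op 5: place BQ@(1,5)
Op 6: remove (1,4)
Op 7: place WK@(1,3)
Op 8: place BR@(4,2)
Op 9: remove (3,5)
Per-piece attacks for W:
  WK@(1,3): attacks (1,4) (1,2) (2,3) (0,3) (2,4) (2,2) (0,4) (0,2)
W attacks (0,5): no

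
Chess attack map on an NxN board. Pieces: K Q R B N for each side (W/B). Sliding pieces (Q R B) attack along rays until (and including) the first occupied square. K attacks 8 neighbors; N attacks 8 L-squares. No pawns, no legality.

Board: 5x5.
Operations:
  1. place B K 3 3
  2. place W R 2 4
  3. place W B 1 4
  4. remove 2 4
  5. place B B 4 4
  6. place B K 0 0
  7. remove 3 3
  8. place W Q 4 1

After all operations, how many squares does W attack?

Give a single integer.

Op 1: place BK@(3,3)
Op 2: place WR@(2,4)
Op 3: place WB@(1,4)
Op 4: remove (2,4)
Op 5: place BB@(4,4)
Op 6: place BK@(0,0)
Op 7: remove (3,3)
Op 8: place WQ@(4,1)
Per-piece attacks for W:
  WB@(1,4): attacks (2,3) (3,2) (4,1) (0,3) [ray(1,-1) blocked at (4,1)]
  WQ@(4,1): attacks (4,2) (4,3) (4,4) (4,0) (3,1) (2,1) (1,1) (0,1) (3,2) (2,3) (1,4) (3,0) [ray(0,1) blocked at (4,4); ray(-1,1) blocked at (1,4)]
Union (14 distinct): (0,1) (0,3) (1,1) (1,4) (2,1) (2,3) (3,0) (3,1) (3,2) (4,0) (4,1) (4,2) (4,3) (4,4)

Answer: 14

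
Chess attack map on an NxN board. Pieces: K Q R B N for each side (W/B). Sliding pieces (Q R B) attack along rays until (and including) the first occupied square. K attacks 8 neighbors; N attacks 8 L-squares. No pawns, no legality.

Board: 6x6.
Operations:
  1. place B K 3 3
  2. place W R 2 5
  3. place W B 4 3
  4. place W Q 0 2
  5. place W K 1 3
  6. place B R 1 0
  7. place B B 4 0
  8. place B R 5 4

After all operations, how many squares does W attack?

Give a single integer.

Answer: 26

Derivation:
Op 1: place BK@(3,3)
Op 2: place WR@(2,5)
Op 3: place WB@(4,3)
Op 4: place WQ@(0,2)
Op 5: place WK@(1,3)
Op 6: place BR@(1,0)
Op 7: place BB@(4,0)
Op 8: place BR@(5,4)
Per-piece attacks for W:
  WQ@(0,2): attacks (0,3) (0,4) (0,5) (0,1) (0,0) (1,2) (2,2) (3,2) (4,2) (5,2) (1,3) (1,1) (2,0) [ray(1,1) blocked at (1,3)]
  WK@(1,3): attacks (1,4) (1,2) (2,3) (0,3) (2,4) (2,2) (0,4) (0,2)
  WR@(2,5): attacks (2,4) (2,3) (2,2) (2,1) (2,0) (3,5) (4,5) (5,5) (1,5) (0,5)
  WB@(4,3): attacks (5,4) (5,2) (3,4) (2,5) (3,2) (2,1) (1,0) [ray(1,1) blocked at (5,4); ray(-1,1) blocked at (2,5); ray(-1,-1) blocked at (1,0)]
Union (26 distinct): (0,0) (0,1) (0,2) (0,3) (0,4) (0,5) (1,0) (1,1) (1,2) (1,3) (1,4) (1,5) (2,0) (2,1) (2,2) (2,3) (2,4) (2,5) (3,2) (3,4) (3,5) (4,2) (4,5) (5,2) (5,4) (5,5)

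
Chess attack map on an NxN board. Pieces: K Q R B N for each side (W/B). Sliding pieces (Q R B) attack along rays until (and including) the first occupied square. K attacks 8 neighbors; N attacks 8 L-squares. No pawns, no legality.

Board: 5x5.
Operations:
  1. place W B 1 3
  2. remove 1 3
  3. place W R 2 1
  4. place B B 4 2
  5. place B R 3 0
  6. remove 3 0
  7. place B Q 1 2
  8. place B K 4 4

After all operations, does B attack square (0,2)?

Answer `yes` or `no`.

Op 1: place WB@(1,3)
Op 2: remove (1,3)
Op 3: place WR@(2,1)
Op 4: place BB@(4,2)
Op 5: place BR@(3,0)
Op 6: remove (3,0)
Op 7: place BQ@(1,2)
Op 8: place BK@(4,4)
Per-piece attacks for B:
  BQ@(1,2): attacks (1,3) (1,4) (1,1) (1,0) (2,2) (3,2) (4,2) (0,2) (2,3) (3,4) (2,1) (0,3) (0,1) [ray(1,0) blocked at (4,2); ray(1,-1) blocked at (2,1)]
  BB@(4,2): attacks (3,3) (2,4) (3,1) (2,0)
  BK@(4,4): attacks (4,3) (3,4) (3,3)
B attacks (0,2): yes

Answer: yes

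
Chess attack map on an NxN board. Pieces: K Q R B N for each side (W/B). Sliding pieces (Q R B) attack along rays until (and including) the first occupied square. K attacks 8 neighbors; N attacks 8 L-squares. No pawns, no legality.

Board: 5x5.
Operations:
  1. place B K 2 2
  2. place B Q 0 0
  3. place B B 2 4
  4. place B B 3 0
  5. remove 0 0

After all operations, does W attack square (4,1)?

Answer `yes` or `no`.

Answer: no

Derivation:
Op 1: place BK@(2,2)
Op 2: place BQ@(0,0)
Op 3: place BB@(2,4)
Op 4: place BB@(3,0)
Op 5: remove (0,0)
Per-piece attacks for W:
W attacks (4,1): no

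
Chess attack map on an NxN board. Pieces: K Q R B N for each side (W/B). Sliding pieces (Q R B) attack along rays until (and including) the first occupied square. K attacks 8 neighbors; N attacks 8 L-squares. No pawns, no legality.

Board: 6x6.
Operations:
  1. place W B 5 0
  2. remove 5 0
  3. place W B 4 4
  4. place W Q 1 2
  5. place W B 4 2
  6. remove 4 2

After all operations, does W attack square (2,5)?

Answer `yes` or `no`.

Answer: no

Derivation:
Op 1: place WB@(5,0)
Op 2: remove (5,0)
Op 3: place WB@(4,4)
Op 4: place WQ@(1,2)
Op 5: place WB@(4,2)
Op 6: remove (4,2)
Per-piece attacks for W:
  WQ@(1,2): attacks (1,3) (1,4) (1,5) (1,1) (1,0) (2,2) (3,2) (4,2) (5,2) (0,2) (2,3) (3,4) (4,5) (2,1) (3,0) (0,3) (0,1)
  WB@(4,4): attacks (5,5) (5,3) (3,5) (3,3) (2,2) (1,1) (0,0)
W attacks (2,5): no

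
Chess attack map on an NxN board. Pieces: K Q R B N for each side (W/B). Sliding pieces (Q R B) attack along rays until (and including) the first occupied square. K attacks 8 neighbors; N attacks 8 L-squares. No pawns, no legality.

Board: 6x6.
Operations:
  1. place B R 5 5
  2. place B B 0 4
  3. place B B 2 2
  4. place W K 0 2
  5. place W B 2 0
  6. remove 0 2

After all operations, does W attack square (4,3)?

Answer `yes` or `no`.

Answer: no

Derivation:
Op 1: place BR@(5,5)
Op 2: place BB@(0,4)
Op 3: place BB@(2,2)
Op 4: place WK@(0,2)
Op 5: place WB@(2,0)
Op 6: remove (0,2)
Per-piece attacks for W:
  WB@(2,0): attacks (3,1) (4,2) (5,3) (1,1) (0,2)
W attacks (4,3): no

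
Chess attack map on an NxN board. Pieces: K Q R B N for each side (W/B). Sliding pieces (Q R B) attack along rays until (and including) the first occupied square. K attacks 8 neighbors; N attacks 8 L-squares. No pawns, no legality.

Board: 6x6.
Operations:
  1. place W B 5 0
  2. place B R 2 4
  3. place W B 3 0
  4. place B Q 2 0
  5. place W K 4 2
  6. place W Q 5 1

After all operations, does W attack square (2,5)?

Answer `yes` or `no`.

Op 1: place WB@(5,0)
Op 2: place BR@(2,4)
Op 3: place WB@(3,0)
Op 4: place BQ@(2,0)
Op 5: place WK@(4,2)
Op 6: place WQ@(5,1)
Per-piece attacks for W:
  WB@(3,0): attacks (4,1) (5,2) (2,1) (1,2) (0,3)
  WK@(4,2): attacks (4,3) (4,1) (5,2) (3,2) (5,3) (5,1) (3,3) (3,1)
  WB@(5,0): attacks (4,1) (3,2) (2,3) (1,4) (0,5)
  WQ@(5,1): attacks (5,2) (5,3) (5,4) (5,5) (5,0) (4,1) (3,1) (2,1) (1,1) (0,1) (4,2) (4,0) [ray(0,-1) blocked at (5,0); ray(-1,1) blocked at (4,2)]
W attacks (2,5): no

Answer: no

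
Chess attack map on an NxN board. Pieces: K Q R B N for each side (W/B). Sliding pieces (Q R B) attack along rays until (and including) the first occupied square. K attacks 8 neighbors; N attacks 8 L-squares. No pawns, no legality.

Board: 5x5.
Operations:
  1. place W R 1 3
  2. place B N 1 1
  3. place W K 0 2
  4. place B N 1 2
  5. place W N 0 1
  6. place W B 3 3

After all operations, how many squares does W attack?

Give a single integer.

Answer: 13

Derivation:
Op 1: place WR@(1,3)
Op 2: place BN@(1,1)
Op 3: place WK@(0,2)
Op 4: place BN@(1,2)
Op 5: place WN@(0,1)
Op 6: place WB@(3,3)
Per-piece attacks for W:
  WN@(0,1): attacks (1,3) (2,2) (2,0)
  WK@(0,2): attacks (0,3) (0,1) (1,2) (1,3) (1,1)
  WR@(1,3): attacks (1,4) (1,2) (2,3) (3,3) (0,3) [ray(0,-1) blocked at (1,2); ray(1,0) blocked at (3,3)]
  WB@(3,3): attacks (4,4) (4,2) (2,4) (2,2) (1,1) [ray(-1,-1) blocked at (1,1)]
Union (13 distinct): (0,1) (0,3) (1,1) (1,2) (1,3) (1,4) (2,0) (2,2) (2,3) (2,4) (3,3) (4,2) (4,4)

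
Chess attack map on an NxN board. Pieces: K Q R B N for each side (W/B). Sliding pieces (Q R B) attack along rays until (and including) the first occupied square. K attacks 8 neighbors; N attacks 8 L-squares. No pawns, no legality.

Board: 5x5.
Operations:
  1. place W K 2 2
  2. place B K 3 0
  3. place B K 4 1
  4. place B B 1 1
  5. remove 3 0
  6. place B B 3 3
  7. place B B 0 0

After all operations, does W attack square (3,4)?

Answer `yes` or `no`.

Op 1: place WK@(2,2)
Op 2: place BK@(3,0)
Op 3: place BK@(4,1)
Op 4: place BB@(1,1)
Op 5: remove (3,0)
Op 6: place BB@(3,3)
Op 7: place BB@(0,0)
Per-piece attacks for W:
  WK@(2,2): attacks (2,3) (2,1) (3,2) (1,2) (3,3) (3,1) (1,3) (1,1)
W attacks (3,4): no

Answer: no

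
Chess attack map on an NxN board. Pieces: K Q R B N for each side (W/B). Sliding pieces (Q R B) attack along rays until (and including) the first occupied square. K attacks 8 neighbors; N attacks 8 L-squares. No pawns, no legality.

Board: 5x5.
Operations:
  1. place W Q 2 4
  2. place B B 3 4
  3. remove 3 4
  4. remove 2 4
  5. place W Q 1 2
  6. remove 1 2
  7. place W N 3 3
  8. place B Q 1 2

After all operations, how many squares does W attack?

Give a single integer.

Op 1: place WQ@(2,4)
Op 2: place BB@(3,4)
Op 3: remove (3,4)
Op 4: remove (2,4)
Op 5: place WQ@(1,2)
Op 6: remove (1,2)
Op 7: place WN@(3,3)
Op 8: place BQ@(1,2)
Per-piece attacks for W:
  WN@(3,3): attacks (1,4) (4,1) (2,1) (1,2)
Union (4 distinct): (1,2) (1,4) (2,1) (4,1)

Answer: 4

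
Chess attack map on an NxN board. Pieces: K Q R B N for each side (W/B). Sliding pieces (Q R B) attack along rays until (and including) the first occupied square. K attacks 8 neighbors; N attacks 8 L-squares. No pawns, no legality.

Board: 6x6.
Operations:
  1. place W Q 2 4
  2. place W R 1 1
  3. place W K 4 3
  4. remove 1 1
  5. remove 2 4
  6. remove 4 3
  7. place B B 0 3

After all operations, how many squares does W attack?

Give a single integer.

Op 1: place WQ@(2,4)
Op 2: place WR@(1,1)
Op 3: place WK@(4,3)
Op 4: remove (1,1)
Op 5: remove (2,4)
Op 6: remove (4,3)
Op 7: place BB@(0,3)
Per-piece attacks for W:
Union (0 distinct): (none)

Answer: 0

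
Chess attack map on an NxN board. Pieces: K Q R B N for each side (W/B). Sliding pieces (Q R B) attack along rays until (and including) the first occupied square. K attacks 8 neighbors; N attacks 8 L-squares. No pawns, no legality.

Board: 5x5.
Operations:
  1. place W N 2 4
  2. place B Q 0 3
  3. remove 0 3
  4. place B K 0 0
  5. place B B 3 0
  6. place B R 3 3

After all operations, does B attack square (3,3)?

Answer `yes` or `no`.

Answer: no

Derivation:
Op 1: place WN@(2,4)
Op 2: place BQ@(0,3)
Op 3: remove (0,3)
Op 4: place BK@(0,0)
Op 5: place BB@(3,0)
Op 6: place BR@(3,3)
Per-piece attacks for B:
  BK@(0,0): attacks (0,1) (1,0) (1,1)
  BB@(3,0): attacks (4,1) (2,1) (1,2) (0,3)
  BR@(3,3): attacks (3,4) (3,2) (3,1) (3,0) (4,3) (2,3) (1,3) (0,3) [ray(0,-1) blocked at (3,0)]
B attacks (3,3): no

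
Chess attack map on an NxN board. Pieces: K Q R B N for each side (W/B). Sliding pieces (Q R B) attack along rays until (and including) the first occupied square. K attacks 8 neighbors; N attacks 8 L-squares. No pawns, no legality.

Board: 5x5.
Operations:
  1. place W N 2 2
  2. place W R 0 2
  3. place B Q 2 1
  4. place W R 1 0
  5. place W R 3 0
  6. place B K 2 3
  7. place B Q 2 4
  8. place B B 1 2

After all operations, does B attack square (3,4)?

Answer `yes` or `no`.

Answer: yes

Derivation:
Op 1: place WN@(2,2)
Op 2: place WR@(0,2)
Op 3: place BQ@(2,1)
Op 4: place WR@(1,0)
Op 5: place WR@(3,0)
Op 6: place BK@(2,3)
Op 7: place BQ@(2,4)
Op 8: place BB@(1,2)
Per-piece attacks for B:
  BB@(1,2): attacks (2,3) (2,1) (0,3) (0,1) [ray(1,1) blocked at (2,3); ray(1,-1) blocked at (2,1)]
  BQ@(2,1): attacks (2,2) (2,0) (3,1) (4,1) (1,1) (0,1) (3,2) (4,3) (3,0) (1,2) (1,0) [ray(0,1) blocked at (2,2); ray(1,-1) blocked at (3,0); ray(-1,1) blocked at (1,2); ray(-1,-1) blocked at (1,0)]
  BK@(2,3): attacks (2,4) (2,2) (3,3) (1,3) (3,4) (3,2) (1,4) (1,2)
  BQ@(2,4): attacks (2,3) (3,4) (4,4) (1,4) (0,4) (3,3) (4,2) (1,3) (0,2) [ray(0,-1) blocked at (2,3); ray(-1,-1) blocked at (0,2)]
B attacks (3,4): yes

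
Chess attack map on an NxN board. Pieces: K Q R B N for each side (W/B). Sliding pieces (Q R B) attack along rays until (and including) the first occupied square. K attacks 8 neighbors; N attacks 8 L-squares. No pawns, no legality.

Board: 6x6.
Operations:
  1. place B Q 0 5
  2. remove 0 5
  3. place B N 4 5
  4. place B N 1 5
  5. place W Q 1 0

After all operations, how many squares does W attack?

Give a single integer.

Answer: 15

Derivation:
Op 1: place BQ@(0,5)
Op 2: remove (0,5)
Op 3: place BN@(4,5)
Op 4: place BN@(1,5)
Op 5: place WQ@(1,0)
Per-piece attacks for W:
  WQ@(1,0): attacks (1,1) (1,2) (1,3) (1,4) (1,5) (2,0) (3,0) (4,0) (5,0) (0,0) (2,1) (3,2) (4,3) (5,4) (0,1) [ray(0,1) blocked at (1,5)]
Union (15 distinct): (0,0) (0,1) (1,1) (1,2) (1,3) (1,4) (1,5) (2,0) (2,1) (3,0) (3,2) (4,0) (4,3) (5,0) (5,4)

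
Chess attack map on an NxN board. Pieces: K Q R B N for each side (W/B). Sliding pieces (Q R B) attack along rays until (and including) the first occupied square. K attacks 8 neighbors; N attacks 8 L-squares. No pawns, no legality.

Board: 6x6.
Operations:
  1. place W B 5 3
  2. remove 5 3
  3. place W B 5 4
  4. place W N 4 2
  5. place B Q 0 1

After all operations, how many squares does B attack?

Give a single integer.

Op 1: place WB@(5,3)
Op 2: remove (5,3)
Op 3: place WB@(5,4)
Op 4: place WN@(4,2)
Op 5: place BQ@(0,1)
Per-piece attacks for B:
  BQ@(0,1): attacks (0,2) (0,3) (0,4) (0,5) (0,0) (1,1) (2,1) (3,1) (4,1) (5,1) (1,2) (2,3) (3,4) (4,5) (1,0)
Union (15 distinct): (0,0) (0,2) (0,3) (0,4) (0,5) (1,0) (1,1) (1,2) (2,1) (2,3) (3,1) (3,4) (4,1) (4,5) (5,1)

Answer: 15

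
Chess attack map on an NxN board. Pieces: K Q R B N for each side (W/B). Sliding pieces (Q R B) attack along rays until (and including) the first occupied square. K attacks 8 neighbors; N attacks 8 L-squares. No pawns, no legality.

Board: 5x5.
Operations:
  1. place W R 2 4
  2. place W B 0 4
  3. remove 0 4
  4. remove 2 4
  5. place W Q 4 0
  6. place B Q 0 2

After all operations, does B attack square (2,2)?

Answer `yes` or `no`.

Answer: yes

Derivation:
Op 1: place WR@(2,4)
Op 2: place WB@(0,4)
Op 3: remove (0,4)
Op 4: remove (2,4)
Op 5: place WQ@(4,0)
Op 6: place BQ@(0,2)
Per-piece attacks for B:
  BQ@(0,2): attacks (0,3) (0,4) (0,1) (0,0) (1,2) (2,2) (3,2) (4,2) (1,3) (2,4) (1,1) (2,0)
B attacks (2,2): yes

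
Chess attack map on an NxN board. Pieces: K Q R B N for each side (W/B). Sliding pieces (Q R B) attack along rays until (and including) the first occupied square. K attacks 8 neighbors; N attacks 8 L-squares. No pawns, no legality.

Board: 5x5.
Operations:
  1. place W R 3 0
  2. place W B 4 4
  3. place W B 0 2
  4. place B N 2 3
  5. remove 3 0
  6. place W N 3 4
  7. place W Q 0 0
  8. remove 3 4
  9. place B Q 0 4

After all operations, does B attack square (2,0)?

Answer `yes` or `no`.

Op 1: place WR@(3,0)
Op 2: place WB@(4,4)
Op 3: place WB@(0,2)
Op 4: place BN@(2,3)
Op 5: remove (3,0)
Op 6: place WN@(3,4)
Op 7: place WQ@(0,0)
Op 8: remove (3,4)
Op 9: place BQ@(0,4)
Per-piece attacks for B:
  BQ@(0,4): attacks (0,3) (0,2) (1,4) (2,4) (3,4) (4,4) (1,3) (2,2) (3,1) (4,0) [ray(0,-1) blocked at (0,2); ray(1,0) blocked at (4,4)]
  BN@(2,3): attacks (4,4) (0,4) (3,1) (4,2) (1,1) (0,2)
B attacks (2,0): no

Answer: no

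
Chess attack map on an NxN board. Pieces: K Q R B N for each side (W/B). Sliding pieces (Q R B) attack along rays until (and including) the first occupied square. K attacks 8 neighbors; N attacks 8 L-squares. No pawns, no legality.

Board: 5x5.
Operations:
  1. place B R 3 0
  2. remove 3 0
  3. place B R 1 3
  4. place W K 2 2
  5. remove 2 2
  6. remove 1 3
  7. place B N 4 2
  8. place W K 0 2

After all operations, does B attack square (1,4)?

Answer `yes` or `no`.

Answer: no

Derivation:
Op 1: place BR@(3,0)
Op 2: remove (3,0)
Op 3: place BR@(1,3)
Op 4: place WK@(2,2)
Op 5: remove (2,2)
Op 6: remove (1,3)
Op 7: place BN@(4,2)
Op 8: place WK@(0,2)
Per-piece attacks for B:
  BN@(4,2): attacks (3,4) (2,3) (3,0) (2,1)
B attacks (1,4): no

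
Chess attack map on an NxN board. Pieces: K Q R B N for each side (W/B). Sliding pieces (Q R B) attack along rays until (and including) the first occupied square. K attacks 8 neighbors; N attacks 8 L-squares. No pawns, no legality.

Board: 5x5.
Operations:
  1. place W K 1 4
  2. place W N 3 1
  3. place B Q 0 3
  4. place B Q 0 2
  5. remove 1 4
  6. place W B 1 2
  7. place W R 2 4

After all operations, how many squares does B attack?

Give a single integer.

Op 1: place WK@(1,4)
Op 2: place WN@(3,1)
Op 3: place BQ@(0,3)
Op 4: place BQ@(0,2)
Op 5: remove (1,4)
Op 6: place WB@(1,2)
Op 7: place WR@(2,4)
Per-piece attacks for B:
  BQ@(0,2): attacks (0,3) (0,1) (0,0) (1,2) (1,3) (2,4) (1,1) (2,0) [ray(0,1) blocked at (0,3); ray(1,0) blocked at (1,2); ray(1,1) blocked at (2,4)]
  BQ@(0,3): attacks (0,4) (0,2) (1,3) (2,3) (3,3) (4,3) (1,4) (1,2) [ray(0,-1) blocked at (0,2); ray(1,-1) blocked at (1,2)]
Union (14 distinct): (0,0) (0,1) (0,2) (0,3) (0,4) (1,1) (1,2) (1,3) (1,4) (2,0) (2,3) (2,4) (3,3) (4,3)

Answer: 14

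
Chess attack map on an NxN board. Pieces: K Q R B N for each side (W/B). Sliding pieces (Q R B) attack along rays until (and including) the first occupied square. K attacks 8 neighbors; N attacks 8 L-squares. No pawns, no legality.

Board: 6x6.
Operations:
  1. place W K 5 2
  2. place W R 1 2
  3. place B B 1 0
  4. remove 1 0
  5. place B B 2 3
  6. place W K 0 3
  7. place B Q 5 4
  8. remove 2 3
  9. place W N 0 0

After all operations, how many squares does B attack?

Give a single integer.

Op 1: place WK@(5,2)
Op 2: place WR@(1,2)
Op 3: place BB@(1,0)
Op 4: remove (1,0)
Op 5: place BB@(2,3)
Op 6: place WK@(0,3)
Op 7: place BQ@(5,4)
Op 8: remove (2,3)
Op 9: place WN@(0,0)
Per-piece attacks for B:
  BQ@(5,4): attacks (5,5) (5,3) (5,2) (4,4) (3,4) (2,4) (1,4) (0,4) (4,5) (4,3) (3,2) (2,1) (1,0) [ray(0,-1) blocked at (5,2)]
Union (13 distinct): (0,4) (1,0) (1,4) (2,1) (2,4) (3,2) (3,4) (4,3) (4,4) (4,5) (5,2) (5,3) (5,5)

Answer: 13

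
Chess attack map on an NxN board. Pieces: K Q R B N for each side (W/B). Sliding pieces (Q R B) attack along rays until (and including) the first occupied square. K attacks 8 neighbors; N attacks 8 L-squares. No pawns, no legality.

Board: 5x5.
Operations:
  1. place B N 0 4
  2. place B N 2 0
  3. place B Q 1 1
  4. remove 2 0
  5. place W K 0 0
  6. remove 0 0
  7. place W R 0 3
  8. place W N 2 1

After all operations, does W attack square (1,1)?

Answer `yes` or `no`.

Op 1: place BN@(0,4)
Op 2: place BN@(2,0)
Op 3: place BQ@(1,1)
Op 4: remove (2,0)
Op 5: place WK@(0,0)
Op 6: remove (0,0)
Op 7: place WR@(0,3)
Op 8: place WN@(2,1)
Per-piece attacks for W:
  WR@(0,3): attacks (0,4) (0,2) (0,1) (0,0) (1,3) (2,3) (3,3) (4,3) [ray(0,1) blocked at (0,4)]
  WN@(2,1): attacks (3,3) (4,2) (1,3) (0,2) (4,0) (0,0)
W attacks (1,1): no

Answer: no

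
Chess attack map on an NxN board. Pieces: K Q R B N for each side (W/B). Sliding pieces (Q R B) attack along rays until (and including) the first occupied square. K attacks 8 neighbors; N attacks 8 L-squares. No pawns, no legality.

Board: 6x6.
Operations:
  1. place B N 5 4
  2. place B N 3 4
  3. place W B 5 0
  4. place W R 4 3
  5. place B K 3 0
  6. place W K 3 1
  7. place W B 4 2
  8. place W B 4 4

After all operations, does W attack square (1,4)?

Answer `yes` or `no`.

Answer: yes

Derivation:
Op 1: place BN@(5,4)
Op 2: place BN@(3,4)
Op 3: place WB@(5,0)
Op 4: place WR@(4,3)
Op 5: place BK@(3,0)
Op 6: place WK@(3,1)
Op 7: place WB@(4,2)
Op 8: place WB@(4,4)
Per-piece attacks for W:
  WK@(3,1): attacks (3,2) (3,0) (4,1) (2,1) (4,2) (4,0) (2,2) (2,0)
  WB@(4,2): attacks (5,3) (5,1) (3,3) (2,4) (1,5) (3,1) [ray(-1,-1) blocked at (3,1)]
  WR@(4,3): attacks (4,4) (4,2) (5,3) (3,3) (2,3) (1,3) (0,3) [ray(0,1) blocked at (4,4); ray(0,-1) blocked at (4,2)]
  WB@(4,4): attacks (5,5) (5,3) (3,5) (3,3) (2,2) (1,1) (0,0)
  WB@(5,0): attacks (4,1) (3,2) (2,3) (1,4) (0,5)
W attacks (1,4): yes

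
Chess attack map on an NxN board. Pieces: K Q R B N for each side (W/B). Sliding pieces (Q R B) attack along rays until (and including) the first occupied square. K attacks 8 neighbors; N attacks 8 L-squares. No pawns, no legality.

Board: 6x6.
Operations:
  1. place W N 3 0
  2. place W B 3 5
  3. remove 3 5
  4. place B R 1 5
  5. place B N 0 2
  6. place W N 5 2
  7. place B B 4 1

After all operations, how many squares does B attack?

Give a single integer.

Op 1: place WN@(3,0)
Op 2: place WB@(3,5)
Op 3: remove (3,5)
Op 4: place BR@(1,5)
Op 5: place BN@(0,2)
Op 6: place WN@(5,2)
Op 7: place BB@(4,1)
Per-piece attacks for B:
  BN@(0,2): attacks (1,4) (2,3) (1,0) (2,1)
  BR@(1,5): attacks (1,4) (1,3) (1,2) (1,1) (1,0) (2,5) (3,5) (4,5) (5,5) (0,5)
  BB@(4,1): attacks (5,2) (5,0) (3,2) (2,3) (1,4) (0,5) (3,0) [ray(1,1) blocked at (5,2); ray(-1,-1) blocked at (3,0)]
Union (16 distinct): (0,5) (1,0) (1,1) (1,2) (1,3) (1,4) (2,1) (2,3) (2,5) (3,0) (3,2) (3,5) (4,5) (5,0) (5,2) (5,5)

Answer: 16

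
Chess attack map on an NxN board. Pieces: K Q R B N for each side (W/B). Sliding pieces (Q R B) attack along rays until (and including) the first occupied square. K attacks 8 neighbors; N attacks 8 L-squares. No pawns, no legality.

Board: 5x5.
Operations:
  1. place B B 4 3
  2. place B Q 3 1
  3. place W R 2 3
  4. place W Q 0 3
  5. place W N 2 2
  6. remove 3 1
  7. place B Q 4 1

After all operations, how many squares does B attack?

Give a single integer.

Op 1: place BB@(4,3)
Op 2: place BQ@(3,1)
Op 3: place WR@(2,3)
Op 4: place WQ@(0,3)
Op 5: place WN@(2,2)
Op 6: remove (3,1)
Op 7: place BQ@(4,1)
Per-piece attacks for B:
  BQ@(4,1): attacks (4,2) (4,3) (4,0) (3,1) (2,1) (1,1) (0,1) (3,2) (2,3) (3,0) [ray(0,1) blocked at (4,3); ray(-1,1) blocked at (2,3)]
  BB@(4,3): attacks (3,4) (3,2) (2,1) (1,0)
Union (12 distinct): (0,1) (1,0) (1,1) (2,1) (2,3) (3,0) (3,1) (3,2) (3,4) (4,0) (4,2) (4,3)

Answer: 12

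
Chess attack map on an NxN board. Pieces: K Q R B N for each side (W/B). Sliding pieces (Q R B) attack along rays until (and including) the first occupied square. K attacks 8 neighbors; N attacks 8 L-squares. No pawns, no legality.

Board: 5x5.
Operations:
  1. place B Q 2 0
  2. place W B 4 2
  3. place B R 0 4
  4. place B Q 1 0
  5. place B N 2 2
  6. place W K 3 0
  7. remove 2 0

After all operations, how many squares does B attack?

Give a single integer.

Answer: 18

Derivation:
Op 1: place BQ@(2,0)
Op 2: place WB@(4,2)
Op 3: place BR@(0,4)
Op 4: place BQ@(1,0)
Op 5: place BN@(2,2)
Op 6: place WK@(3,0)
Op 7: remove (2,0)
Per-piece attacks for B:
  BR@(0,4): attacks (0,3) (0,2) (0,1) (0,0) (1,4) (2,4) (3,4) (4,4)
  BQ@(1,0): attacks (1,1) (1,2) (1,3) (1,4) (2,0) (3,0) (0,0) (2,1) (3,2) (4,3) (0,1) [ray(1,0) blocked at (3,0)]
  BN@(2,2): attacks (3,4) (4,3) (1,4) (0,3) (3,0) (4,1) (1,0) (0,1)
Union (18 distinct): (0,0) (0,1) (0,2) (0,3) (1,0) (1,1) (1,2) (1,3) (1,4) (2,0) (2,1) (2,4) (3,0) (3,2) (3,4) (4,1) (4,3) (4,4)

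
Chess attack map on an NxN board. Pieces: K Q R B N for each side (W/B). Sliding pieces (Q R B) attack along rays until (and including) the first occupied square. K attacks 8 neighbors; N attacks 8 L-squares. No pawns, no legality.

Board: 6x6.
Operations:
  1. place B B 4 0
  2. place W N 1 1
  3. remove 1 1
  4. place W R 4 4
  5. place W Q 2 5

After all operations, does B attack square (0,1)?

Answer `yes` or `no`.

Op 1: place BB@(4,0)
Op 2: place WN@(1,1)
Op 3: remove (1,1)
Op 4: place WR@(4,4)
Op 5: place WQ@(2,5)
Per-piece attacks for B:
  BB@(4,0): attacks (5,1) (3,1) (2,2) (1,3) (0,4)
B attacks (0,1): no

Answer: no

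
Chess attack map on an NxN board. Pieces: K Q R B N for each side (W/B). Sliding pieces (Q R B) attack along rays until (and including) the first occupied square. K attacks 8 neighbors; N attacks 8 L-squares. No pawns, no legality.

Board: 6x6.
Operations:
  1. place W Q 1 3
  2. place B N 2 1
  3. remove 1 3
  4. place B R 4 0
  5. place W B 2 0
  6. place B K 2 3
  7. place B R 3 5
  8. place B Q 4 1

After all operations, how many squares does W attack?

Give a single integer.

Answer: 5

Derivation:
Op 1: place WQ@(1,3)
Op 2: place BN@(2,1)
Op 3: remove (1,3)
Op 4: place BR@(4,0)
Op 5: place WB@(2,0)
Op 6: place BK@(2,3)
Op 7: place BR@(3,5)
Op 8: place BQ@(4,1)
Per-piece attacks for W:
  WB@(2,0): attacks (3,1) (4,2) (5,3) (1,1) (0,2)
Union (5 distinct): (0,2) (1,1) (3,1) (4,2) (5,3)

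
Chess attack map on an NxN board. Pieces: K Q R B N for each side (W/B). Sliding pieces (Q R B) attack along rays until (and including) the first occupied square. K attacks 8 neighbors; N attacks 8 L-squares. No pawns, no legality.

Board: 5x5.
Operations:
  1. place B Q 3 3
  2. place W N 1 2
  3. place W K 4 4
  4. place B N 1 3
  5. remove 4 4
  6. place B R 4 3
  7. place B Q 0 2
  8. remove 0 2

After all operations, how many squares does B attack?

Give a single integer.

Op 1: place BQ@(3,3)
Op 2: place WN@(1,2)
Op 3: place WK@(4,4)
Op 4: place BN@(1,3)
Op 5: remove (4,4)
Op 6: place BR@(4,3)
Op 7: place BQ@(0,2)
Op 8: remove (0,2)
Per-piece attacks for B:
  BN@(1,3): attacks (3,4) (2,1) (3,2) (0,1)
  BQ@(3,3): attacks (3,4) (3,2) (3,1) (3,0) (4,3) (2,3) (1,3) (4,4) (4,2) (2,4) (2,2) (1,1) (0,0) [ray(1,0) blocked at (4,3); ray(-1,0) blocked at (1,3)]
  BR@(4,3): attacks (4,4) (4,2) (4,1) (4,0) (3,3) [ray(-1,0) blocked at (3,3)]
Union (18 distinct): (0,0) (0,1) (1,1) (1,3) (2,1) (2,2) (2,3) (2,4) (3,0) (3,1) (3,2) (3,3) (3,4) (4,0) (4,1) (4,2) (4,3) (4,4)

Answer: 18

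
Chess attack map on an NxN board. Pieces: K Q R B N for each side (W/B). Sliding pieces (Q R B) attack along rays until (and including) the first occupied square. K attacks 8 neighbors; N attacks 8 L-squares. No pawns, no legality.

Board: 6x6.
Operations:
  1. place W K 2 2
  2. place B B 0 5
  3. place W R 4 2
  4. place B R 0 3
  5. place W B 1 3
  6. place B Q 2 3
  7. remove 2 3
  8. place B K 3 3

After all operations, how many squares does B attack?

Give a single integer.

Op 1: place WK@(2,2)
Op 2: place BB@(0,5)
Op 3: place WR@(4,2)
Op 4: place BR@(0,3)
Op 5: place WB@(1,3)
Op 6: place BQ@(2,3)
Op 7: remove (2,3)
Op 8: place BK@(3,3)
Per-piece attacks for B:
  BR@(0,3): attacks (0,4) (0,5) (0,2) (0,1) (0,0) (1,3) [ray(0,1) blocked at (0,5); ray(1,0) blocked at (1,3)]
  BB@(0,5): attacks (1,4) (2,3) (3,2) (4,1) (5,0)
  BK@(3,3): attacks (3,4) (3,2) (4,3) (2,3) (4,4) (4,2) (2,4) (2,2)
Union (17 distinct): (0,0) (0,1) (0,2) (0,4) (0,5) (1,3) (1,4) (2,2) (2,3) (2,4) (3,2) (3,4) (4,1) (4,2) (4,3) (4,4) (5,0)

Answer: 17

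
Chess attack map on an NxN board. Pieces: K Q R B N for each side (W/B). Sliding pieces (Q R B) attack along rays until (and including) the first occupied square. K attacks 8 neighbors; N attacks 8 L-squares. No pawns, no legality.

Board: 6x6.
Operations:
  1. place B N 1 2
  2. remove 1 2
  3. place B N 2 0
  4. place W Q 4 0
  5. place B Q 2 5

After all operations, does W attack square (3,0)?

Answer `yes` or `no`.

Answer: yes

Derivation:
Op 1: place BN@(1,2)
Op 2: remove (1,2)
Op 3: place BN@(2,0)
Op 4: place WQ@(4,0)
Op 5: place BQ@(2,5)
Per-piece attacks for W:
  WQ@(4,0): attacks (4,1) (4,2) (4,3) (4,4) (4,5) (5,0) (3,0) (2,0) (5,1) (3,1) (2,2) (1,3) (0,4) [ray(-1,0) blocked at (2,0)]
W attacks (3,0): yes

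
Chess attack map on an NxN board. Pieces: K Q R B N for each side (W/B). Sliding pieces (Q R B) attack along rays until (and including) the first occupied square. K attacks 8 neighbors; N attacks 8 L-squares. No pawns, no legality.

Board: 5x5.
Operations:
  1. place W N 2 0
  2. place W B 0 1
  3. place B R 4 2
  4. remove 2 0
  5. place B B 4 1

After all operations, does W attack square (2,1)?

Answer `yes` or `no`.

Answer: no

Derivation:
Op 1: place WN@(2,0)
Op 2: place WB@(0,1)
Op 3: place BR@(4,2)
Op 4: remove (2,0)
Op 5: place BB@(4,1)
Per-piece attacks for W:
  WB@(0,1): attacks (1,2) (2,3) (3,4) (1,0)
W attacks (2,1): no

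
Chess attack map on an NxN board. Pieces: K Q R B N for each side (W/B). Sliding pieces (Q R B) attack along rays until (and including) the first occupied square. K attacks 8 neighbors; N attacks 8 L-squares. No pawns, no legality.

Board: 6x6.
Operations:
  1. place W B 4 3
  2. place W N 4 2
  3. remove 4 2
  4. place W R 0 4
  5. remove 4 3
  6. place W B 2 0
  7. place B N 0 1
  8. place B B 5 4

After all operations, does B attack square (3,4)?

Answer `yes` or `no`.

Answer: no

Derivation:
Op 1: place WB@(4,3)
Op 2: place WN@(4,2)
Op 3: remove (4,2)
Op 4: place WR@(0,4)
Op 5: remove (4,3)
Op 6: place WB@(2,0)
Op 7: place BN@(0,1)
Op 8: place BB@(5,4)
Per-piece attacks for B:
  BN@(0,1): attacks (1,3) (2,2) (2,0)
  BB@(5,4): attacks (4,5) (4,3) (3,2) (2,1) (1,0)
B attacks (3,4): no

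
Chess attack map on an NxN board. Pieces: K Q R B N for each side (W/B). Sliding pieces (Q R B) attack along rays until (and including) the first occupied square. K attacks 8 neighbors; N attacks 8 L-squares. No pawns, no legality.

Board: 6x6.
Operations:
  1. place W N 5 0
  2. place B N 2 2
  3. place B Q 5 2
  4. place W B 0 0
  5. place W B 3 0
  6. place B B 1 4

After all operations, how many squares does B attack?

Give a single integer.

Op 1: place WN@(5,0)
Op 2: place BN@(2,2)
Op 3: place BQ@(5,2)
Op 4: place WB@(0,0)
Op 5: place WB@(3,0)
Op 6: place BB@(1,4)
Per-piece attacks for B:
  BB@(1,4): attacks (2,5) (2,3) (3,2) (4,1) (5,0) (0,5) (0,3) [ray(1,-1) blocked at (5,0)]
  BN@(2,2): attacks (3,4) (4,3) (1,4) (0,3) (3,0) (4,1) (1,0) (0,1)
  BQ@(5,2): attacks (5,3) (5,4) (5,5) (5,1) (5,0) (4,2) (3,2) (2,2) (4,3) (3,4) (2,5) (4,1) (3,0) [ray(0,-1) blocked at (5,0); ray(-1,0) blocked at (2,2); ray(-1,-1) blocked at (3,0)]
Union (19 distinct): (0,1) (0,3) (0,5) (1,0) (1,4) (2,2) (2,3) (2,5) (3,0) (3,2) (3,4) (4,1) (4,2) (4,3) (5,0) (5,1) (5,3) (5,4) (5,5)

Answer: 19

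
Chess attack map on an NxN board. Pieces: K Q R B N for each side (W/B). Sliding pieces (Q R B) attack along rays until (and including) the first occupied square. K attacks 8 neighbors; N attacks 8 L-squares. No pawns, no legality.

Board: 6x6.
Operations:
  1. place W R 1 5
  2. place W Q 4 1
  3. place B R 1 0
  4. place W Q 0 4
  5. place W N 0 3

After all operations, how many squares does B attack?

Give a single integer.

Answer: 10

Derivation:
Op 1: place WR@(1,5)
Op 2: place WQ@(4,1)
Op 3: place BR@(1,0)
Op 4: place WQ@(0,4)
Op 5: place WN@(0,3)
Per-piece attacks for B:
  BR@(1,0): attacks (1,1) (1,2) (1,3) (1,4) (1,5) (2,0) (3,0) (4,0) (5,0) (0,0) [ray(0,1) blocked at (1,5)]
Union (10 distinct): (0,0) (1,1) (1,2) (1,3) (1,4) (1,5) (2,0) (3,0) (4,0) (5,0)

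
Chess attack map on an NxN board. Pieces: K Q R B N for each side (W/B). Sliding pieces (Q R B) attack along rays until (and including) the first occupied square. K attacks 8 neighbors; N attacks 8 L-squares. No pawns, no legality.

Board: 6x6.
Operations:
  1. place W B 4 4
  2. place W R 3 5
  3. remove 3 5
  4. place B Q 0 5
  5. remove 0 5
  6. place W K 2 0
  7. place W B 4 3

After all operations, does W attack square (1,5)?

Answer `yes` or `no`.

Answer: no

Derivation:
Op 1: place WB@(4,4)
Op 2: place WR@(3,5)
Op 3: remove (3,5)
Op 4: place BQ@(0,5)
Op 5: remove (0,5)
Op 6: place WK@(2,0)
Op 7: place WB@(4,3)
Per-piece attacks for W:
  WK@(2,0): attacks (2,1) (3,0) (1,0) (3,1) (1,1)
  WB@(4,3): attacks (5,4) (5,2) (3,4) (2,5) (3,2) (2,1) (1,0)
  WB@(4,4): attacks (5,5) (5,3) (3,5) (3,3) (2,2) (1,1) (0,0)
W attacks (1,5): no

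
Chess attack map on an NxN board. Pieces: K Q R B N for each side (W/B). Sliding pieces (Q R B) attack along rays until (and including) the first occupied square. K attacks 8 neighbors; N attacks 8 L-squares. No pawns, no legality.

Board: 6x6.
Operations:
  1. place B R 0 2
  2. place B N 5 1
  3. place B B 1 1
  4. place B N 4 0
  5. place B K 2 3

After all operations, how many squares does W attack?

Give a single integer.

Answer: 0

Derivation:
Op 1: place BR@(0,2)
Op 2: place BN@(5,1)
Op 3: place BB@(1,1)
Op 4: place BN@(4,0)
Op 5: place BK@(2,3)
Per-piece attacks for W:
Union (0 distinct): (none)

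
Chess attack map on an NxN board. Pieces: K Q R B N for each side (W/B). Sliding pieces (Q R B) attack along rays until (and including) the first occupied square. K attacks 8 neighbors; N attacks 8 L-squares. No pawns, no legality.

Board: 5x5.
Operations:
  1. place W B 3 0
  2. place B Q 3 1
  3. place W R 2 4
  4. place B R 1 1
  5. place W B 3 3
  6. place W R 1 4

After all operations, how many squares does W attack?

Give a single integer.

Answer: 15

Derivation:
Op 1: place WB@(3,0)
Op 2: place BQ@(3,1)
Op 3: place WR@(2,4)
Op 4: place BR@(1,1)
Op 5: place WB@(3,3)
Op 6: place WR@(1,4)
Per-piece attacks for W:
  WR@(1,4): attacks (1,3) (1,2) (1,1) (2,4) (0,4) [ray(0,-1) blocked at (1,1); ray(1,0) blocked at (2,4)]
  WR@(2,4): attacks (2,3) (2,2) (2,1) (2,0) (3,4) (4,4) (1,4) [ray(-1,0) blocked at (1,4)]
  WB@(3,0): attacks (4,1) (2,1) (1,2) (0,3)
  WB@(3,3): attacks (4,4) (4,2) (2,4) (2,2) (1,1) [ray(-1,1) blocked at (2,4); ray(-1,-1) blocked at (1,1)]
Union (15 distinct): (0,3) (0,4) (1,1) (1,2) (1,3) (1,4) (2,0) (2,1) (2,2) (2,3) (2,4) (3,4) (4,1) (4,2) (4,4)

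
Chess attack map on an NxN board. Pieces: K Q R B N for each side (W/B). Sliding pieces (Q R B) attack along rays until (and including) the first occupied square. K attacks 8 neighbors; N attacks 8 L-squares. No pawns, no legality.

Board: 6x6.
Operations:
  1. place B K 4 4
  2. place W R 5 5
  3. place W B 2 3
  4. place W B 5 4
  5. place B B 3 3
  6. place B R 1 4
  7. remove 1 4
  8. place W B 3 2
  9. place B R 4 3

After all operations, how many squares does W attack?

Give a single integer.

Answer: 17

Derivation:
Op 1: place BK@(4,4)
Op 2: place WR@(5,5)
Op 3: place WB@(2,3)
Op 4: place WB@(5,4)
Op 5: place BB@(3,3)
Op 6: place BR@(1,4)
Op 7: remove (1,4)
Op 8: place WB@(3,2)
Op 9: place BR@(4,3)
Per-piece attacks for W:
  WB@(2,3): attacks (3,4) (4,5) (3,2) (1,4) (0,5) (1,2) (0,1) [ray(1,-1) blocked at (3,2)]
  WB@(3,2): attacks (4,3) (4,1) (5,0) (2,3) (2,1) (1,0) [ray(1,1) blocked at (4,3); ray(-1,1) blocked at (2,3)]
  WB@(5,4): attacks (4,5) (4,3) [ray(-1,-1) blocked at (4,3)]
  WR@(5,5): attacks (5,4) (4,5) (3,5) (2,5) (1,5) (0,5) [ray(0,-1) blocked at (5,4)]
Union (17 distinct): (0,1) (0,5) (1,0) (1,2) (1,4) (1,5) (2,1) (2,3) (2,5) (3,2) (3,4) (3,5) (4,1) (4,3) (4,5) (5,0) (5,4)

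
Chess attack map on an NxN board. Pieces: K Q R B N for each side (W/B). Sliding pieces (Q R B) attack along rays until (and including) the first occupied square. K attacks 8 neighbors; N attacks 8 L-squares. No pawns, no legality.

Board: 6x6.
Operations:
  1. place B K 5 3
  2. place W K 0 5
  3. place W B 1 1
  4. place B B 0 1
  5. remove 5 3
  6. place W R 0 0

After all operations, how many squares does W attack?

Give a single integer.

Answer: 15

Derivation:
Op 1: place BK@(5,3)
Op 2: place WK@(0,5)
Op 3: place WB@(1,1)
Op 4: place BB@(0,1)
Op 5: remove (5,3)
Op 6: place WR@(0,0)
Per-piece attacks for W:
  WR@(0,0): attacks (0,1) (1,0) (2,0) (3,0) (4,0) (5,0) [ray(0,1) blocked at (0,1)]
  WK@(0,5): attacks (0,4) (1,5) (1,4)
  WB@(1,1): attacks (2,2) (3,3) (4,4) (5,5) (2,0) (0,2) (0,0) [ray(-1,-1) blocked at (0,0)]
Union (15 distinct): (0,0) (0,1) (0,2) (0,4) (1,0) (1,4) (1,5) (2,0) (2,2) (3,0) (3,3) (4,0) (4,4) (5,0) (5,5)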